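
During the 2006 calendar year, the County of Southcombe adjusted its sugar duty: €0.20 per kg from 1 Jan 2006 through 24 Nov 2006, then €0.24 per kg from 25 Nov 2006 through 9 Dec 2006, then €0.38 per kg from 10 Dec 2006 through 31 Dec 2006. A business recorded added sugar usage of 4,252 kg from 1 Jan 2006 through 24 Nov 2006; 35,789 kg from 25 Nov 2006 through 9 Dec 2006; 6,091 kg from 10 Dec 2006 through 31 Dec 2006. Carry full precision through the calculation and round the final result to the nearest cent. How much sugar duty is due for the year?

€11754.34

1 Jan – 24 Nov 2006: 4,252 kg at €0.20/kg → €850.40
25 Nov – 9 Dec 2006: 35,789 kg at €0.24/kg → €8589.36
10 Dec – 31 Dec 2006: 6,091 kg at €0.38/kg → €2314.58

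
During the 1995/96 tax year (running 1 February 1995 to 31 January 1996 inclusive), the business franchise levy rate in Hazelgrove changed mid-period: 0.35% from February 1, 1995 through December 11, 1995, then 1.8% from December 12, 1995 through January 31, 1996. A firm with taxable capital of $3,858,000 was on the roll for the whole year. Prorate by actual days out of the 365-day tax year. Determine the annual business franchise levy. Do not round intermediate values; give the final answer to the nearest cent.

$21,319.41

February 1 – December 11, 1995: 314 days at 0.35% → $3,858,000 × 0.35% × 314/365 = $11,616.2795
December 12, 1995 – January 31, 1996: 51 days at 1.8% → $3,858,000 × 1.8% × 51/365 = $9,703.1342
Total = $21,319.4137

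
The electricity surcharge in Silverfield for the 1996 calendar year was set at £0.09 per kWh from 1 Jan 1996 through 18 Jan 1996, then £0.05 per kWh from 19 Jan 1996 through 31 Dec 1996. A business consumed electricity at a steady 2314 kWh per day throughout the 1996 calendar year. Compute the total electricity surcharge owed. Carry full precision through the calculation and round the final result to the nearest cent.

£44,012.28

1 Jan – 18 Jan 1996: 18 days × 2314 kWh/day = 41,652 kWh at £0.09/kWh → £3,748.68
19 Jan – 31 Dec 1996: 348 days × 2314 kWh/day = 805,272 kWh at £0.05/kWh → £40,263.60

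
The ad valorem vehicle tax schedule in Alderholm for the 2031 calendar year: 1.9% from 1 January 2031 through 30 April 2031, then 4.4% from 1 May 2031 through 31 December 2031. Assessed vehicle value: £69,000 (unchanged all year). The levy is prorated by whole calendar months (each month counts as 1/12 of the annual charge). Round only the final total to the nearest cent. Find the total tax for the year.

1 January – 30 April 2031: 4 months at 1.9% → £69,000 × 1.9% × 4/12 = £437.0000
1 May – 31 December 2031: 8 months at 4.4% → £69,000 × 4.4% × 8/12 = £2,024.0000
Total = £2,461.0000

£2,461.00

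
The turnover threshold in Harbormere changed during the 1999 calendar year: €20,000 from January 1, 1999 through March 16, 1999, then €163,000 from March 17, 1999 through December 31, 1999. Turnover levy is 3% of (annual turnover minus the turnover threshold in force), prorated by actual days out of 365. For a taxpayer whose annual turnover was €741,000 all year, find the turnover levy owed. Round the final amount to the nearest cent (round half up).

January 1 – March 16, 1999: 75 days, exemption €20,000 → (€741,000 − €20,000) × 3% × 75/365 = €4,444.5205
March 17 – December 31, 1999: 290 days, exemption €163,000 → (€741,000 − €163,000) × 3% × 290/365 = €13,776.9863
Total = €18,221.5068

€18,221.51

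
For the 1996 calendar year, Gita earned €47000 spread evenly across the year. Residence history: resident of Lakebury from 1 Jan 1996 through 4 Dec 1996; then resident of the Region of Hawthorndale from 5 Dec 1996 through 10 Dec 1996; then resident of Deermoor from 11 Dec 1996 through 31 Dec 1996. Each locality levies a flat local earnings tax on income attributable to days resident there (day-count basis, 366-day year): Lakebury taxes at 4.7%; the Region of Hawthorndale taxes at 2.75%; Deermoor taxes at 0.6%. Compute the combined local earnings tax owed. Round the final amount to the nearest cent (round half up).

Lakebury, 1 Jan – 4 Dec 1996: 339 days → €47000 × 4.7% × 339/366 = €2046.0410
The Region of Hawthorndale, 5 Dec – 10 Dec 1996: 6 days → €47000 × 2.75% × 6/366 = €21.1885
Deermoor, 11 Dec – 31 Dec 1996: 21 days → €47000 × 0.6% × 21/366 = €16.1803
Total = €2083.4098

€2083.41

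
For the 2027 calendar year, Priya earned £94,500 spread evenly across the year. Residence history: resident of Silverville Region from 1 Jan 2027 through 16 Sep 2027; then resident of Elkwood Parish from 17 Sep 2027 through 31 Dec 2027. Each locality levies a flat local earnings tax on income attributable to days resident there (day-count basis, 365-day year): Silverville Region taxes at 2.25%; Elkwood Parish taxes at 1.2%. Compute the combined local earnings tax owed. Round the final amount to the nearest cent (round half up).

£1,838.09

Silverville Region, 1 Jan – 16 Sep 2027: 259 days → £94,500 × 2.25% × 259/365 = £1,508.7637
Elkwood Parish, 17 Sep – 31 Dec 2027: 106 days → £94,500 × 1.2% × 106/365 = £329.3260
Total = £1,838.0897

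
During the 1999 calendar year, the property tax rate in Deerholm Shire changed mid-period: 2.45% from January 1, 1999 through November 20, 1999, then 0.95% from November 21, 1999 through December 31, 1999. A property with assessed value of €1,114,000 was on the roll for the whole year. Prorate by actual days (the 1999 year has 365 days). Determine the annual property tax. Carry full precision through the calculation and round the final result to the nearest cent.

January 1 – November 20, 1999: 324 days at 2.45% → €1,114,000 × 2.45% × 324/365 = €24,227.2110
November 21 – December 31, 1999: 41 days at 0.95% → €1,114,000 × 0.95% × 41/365 = €1,188.7753
Total = €25,415.9863

€25,415.99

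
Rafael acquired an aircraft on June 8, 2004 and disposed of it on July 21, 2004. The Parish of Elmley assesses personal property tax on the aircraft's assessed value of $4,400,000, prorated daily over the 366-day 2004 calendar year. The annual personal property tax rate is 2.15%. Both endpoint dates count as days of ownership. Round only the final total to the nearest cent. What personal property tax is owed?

$11,372.68

Days held (June 8 – July 21, 2004): 44 out of 366
Tax = $4,400,000 × 2.15% × 44/366 = $11,372.6776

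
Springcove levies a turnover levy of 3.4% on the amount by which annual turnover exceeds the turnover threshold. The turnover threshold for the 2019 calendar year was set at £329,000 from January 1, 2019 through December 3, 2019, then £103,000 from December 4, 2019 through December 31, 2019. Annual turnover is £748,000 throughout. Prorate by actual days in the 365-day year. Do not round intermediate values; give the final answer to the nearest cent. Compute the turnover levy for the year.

January 1 – December 3, 2019: 337 days, exemption £329,000 → (£748,000 − £329,000) × 3.4% × 337/365 = £13,153.1562
December 4 – December 31, 2019: 28 days, exemption £103,000 → (£748,000 − £103,000) × 3.4% × 28/365 = £1,682.3014
Total = £14,835.4575

£14,835.46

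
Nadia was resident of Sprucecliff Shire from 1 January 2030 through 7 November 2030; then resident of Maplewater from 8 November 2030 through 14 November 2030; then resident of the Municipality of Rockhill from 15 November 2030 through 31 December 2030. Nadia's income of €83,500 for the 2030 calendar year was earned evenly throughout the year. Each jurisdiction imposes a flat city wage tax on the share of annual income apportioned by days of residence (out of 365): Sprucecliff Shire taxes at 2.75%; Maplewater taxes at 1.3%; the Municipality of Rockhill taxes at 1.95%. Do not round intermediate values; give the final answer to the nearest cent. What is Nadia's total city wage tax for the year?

Sprucecliff Shire, 1 January – 7 November 2030: 311 days → €83,500 × 2.75% × 311/365 = €1,956.5308
Maplewater, 8 November – 14 November 2030: 7 days → €83,500 × 1.3% × 7/365 = €20.8178
The Municipality of Rockhill, 15 November – 31 December 2030: 47 days → €83,500 × 1.95% × 47/365 = €209.6651
Total = €2,187.0137

€2,187.01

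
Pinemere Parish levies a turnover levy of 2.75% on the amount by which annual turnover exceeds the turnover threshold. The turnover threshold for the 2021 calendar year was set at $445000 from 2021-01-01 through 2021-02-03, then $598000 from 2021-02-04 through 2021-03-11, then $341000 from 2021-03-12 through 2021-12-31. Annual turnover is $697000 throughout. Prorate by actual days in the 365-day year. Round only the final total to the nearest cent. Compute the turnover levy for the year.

$8826.52

2021-01-01 to 2021-02-03: 34 days, exemption $445000 → ($697000 − $445000) × 2.75% × 34/365 = $645.5342
2021-02-04 to 2021-03-11: 36 days, exemption $598000 → ($697000 − $598000) × 2.75% × 36/365 = $268.5205
2021-03-12 to 2021-12-31: 295 days, exemption $341000 → ($697000 − $341000) × 2.75% × 295/365 = $7912.4658
Total = $8826.5205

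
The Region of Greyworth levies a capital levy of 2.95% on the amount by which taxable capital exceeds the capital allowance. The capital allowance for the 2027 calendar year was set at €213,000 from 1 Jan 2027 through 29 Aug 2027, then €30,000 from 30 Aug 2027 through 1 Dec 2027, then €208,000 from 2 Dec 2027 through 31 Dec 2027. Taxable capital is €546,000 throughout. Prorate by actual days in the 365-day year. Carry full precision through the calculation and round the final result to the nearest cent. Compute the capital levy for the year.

€11,225.92

1 Jan – 29 Aug 2027: 241 days, exemption €213,000 → (€546,000 − €213,000) × 2.95% × 241/365 = €6,486.2014
30 Aug – 1 Dec 2027: 94 days, exemption €30,000 → (€546,000 − €30,000) × 2.95% × 94/365 = €3,920.1863
2 Dec – 31 Dec 2027: 30 days, exemption €208,000 → (€546,000 − €208,000) × 2.95% × 30/365 = €819.5342
Total = €11,225.9219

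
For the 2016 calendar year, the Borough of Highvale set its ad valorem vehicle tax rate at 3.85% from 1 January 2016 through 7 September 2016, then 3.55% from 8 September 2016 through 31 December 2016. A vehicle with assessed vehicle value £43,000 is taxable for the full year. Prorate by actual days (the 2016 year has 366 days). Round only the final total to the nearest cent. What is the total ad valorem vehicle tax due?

£1,614.97

1 January – 7 September 2016: 251 days at 3.85% → £43,000 × 3.85% × 251/366 = £1,135.3292
8 September – 31 December 2016: 115 days at 3.55% → £43,000 × 3.55% × 115/366 = £479.6380
Total = £1,614.9672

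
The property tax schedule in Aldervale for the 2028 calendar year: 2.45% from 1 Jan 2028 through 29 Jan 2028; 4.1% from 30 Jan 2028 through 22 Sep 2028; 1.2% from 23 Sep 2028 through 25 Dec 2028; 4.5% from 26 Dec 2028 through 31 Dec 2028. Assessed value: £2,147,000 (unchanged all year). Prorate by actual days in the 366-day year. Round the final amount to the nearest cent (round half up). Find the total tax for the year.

£69,369.80

1 Jan – 29 Jan 2028: 29 days at 2.45% → £2,147,000 × 2.45% × 29/366 = £4,167.8784
30 Jan – 22 Sep 2028: 237 days at 4.1% → £2,147,000 × 4.1% × 237/366 = £57,001.0902
23 Sep – 25 Dec 2028: 94 days at 1.2% → £2,147,000 × 1.2% × 94/366 = £6,616.9836
26 Dec – 31 Dec 2028: 6 days at 4.5% → £2,147,000 × 4.5% × 6/366 = £1,583.8525
Total = £69,369.8046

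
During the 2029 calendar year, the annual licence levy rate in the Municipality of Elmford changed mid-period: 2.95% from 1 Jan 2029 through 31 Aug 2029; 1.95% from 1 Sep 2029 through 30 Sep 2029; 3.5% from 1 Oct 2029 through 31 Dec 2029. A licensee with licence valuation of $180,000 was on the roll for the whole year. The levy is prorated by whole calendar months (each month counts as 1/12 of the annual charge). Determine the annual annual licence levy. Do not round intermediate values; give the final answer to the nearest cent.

1 Jan – 31 Aug 2029: 8 months at 2.95% → $180,000 × 2.95% × 8/12 = $3,540.0000
1 Sep – 30 Sep 2029: 1 month at 1.95% → $180,000 × 1.95% × 1/12 = $292.5000
1 Oct – 31 Dec 2029: 3 months at 3.5% → $180,000 × 3.5% × 3/12 = $1,575.0000
Total = $5,407.5000

$5,407.50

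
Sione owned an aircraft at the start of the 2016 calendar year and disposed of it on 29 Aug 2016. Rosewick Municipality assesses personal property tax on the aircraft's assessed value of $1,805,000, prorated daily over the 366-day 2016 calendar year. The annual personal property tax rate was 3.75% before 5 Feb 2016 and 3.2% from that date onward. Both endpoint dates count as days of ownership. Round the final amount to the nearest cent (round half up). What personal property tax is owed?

1 Jan – 4 Feb 2016: 35 days at 3.75% → $1,805,000 × 3.75% × 35/366 = $6,472.8484
5 Feb – 29 Aug 2016: 207 days at 3.2% → $1,805,000 × 3.2% × 207/366 = $32,667.5410
Total = $39,140.3893

$39,140.39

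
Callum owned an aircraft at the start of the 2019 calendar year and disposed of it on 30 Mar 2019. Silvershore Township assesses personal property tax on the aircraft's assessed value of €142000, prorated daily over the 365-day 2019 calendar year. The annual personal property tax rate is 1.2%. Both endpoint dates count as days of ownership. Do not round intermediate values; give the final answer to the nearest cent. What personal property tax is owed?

€415.50

Days held (1 Jan – 30 Mar 2019): 89 out of 365
Tax = €142000 × 1.2% × 89/365 = €415.4959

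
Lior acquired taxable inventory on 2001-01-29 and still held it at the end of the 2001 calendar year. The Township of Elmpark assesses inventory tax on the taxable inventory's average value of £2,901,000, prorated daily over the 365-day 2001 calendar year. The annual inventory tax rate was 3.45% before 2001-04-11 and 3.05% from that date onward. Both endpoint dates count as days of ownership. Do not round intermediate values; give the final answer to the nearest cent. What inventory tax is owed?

2001-01-29 to 2001-04-10: 72 days at 3.45% → £2,901,000 × 3.45% × 72/365 = £19,742.6959
2001-04-11 to 2001-12-31: 265 days at 3.05% → £2,901,000 × 3.05% × 265/365 = £64,239.2671
Total = £83,981.9630

£83,981.96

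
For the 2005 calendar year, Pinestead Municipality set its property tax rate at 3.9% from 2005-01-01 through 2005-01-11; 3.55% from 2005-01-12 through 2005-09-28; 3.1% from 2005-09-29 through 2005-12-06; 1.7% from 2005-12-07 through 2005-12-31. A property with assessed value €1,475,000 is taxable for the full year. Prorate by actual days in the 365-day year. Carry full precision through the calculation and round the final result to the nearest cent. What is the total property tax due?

2005-01-01 to 2005-01-11: 11 days at 3.9% → €1,475,000 × 3.9% × 11/365 = €1,733.6301
2005-01-12 to 2005-09-28: 260 days at 3.55% → €1,475,000 × 3.55% × 260/365 = €37,299.3151
2005-09-29 to 2005-12-06: 69 days at 3.1% → €1,475,000 × 3.1% × 69/365 = €8,643.9041
2005-12-07 to 2005-12-31: 25 days at 1.7% → €1,475,000 × 1.7% × 25/365 = €1,717.4658
Total = €49,394.3151

€49,394.32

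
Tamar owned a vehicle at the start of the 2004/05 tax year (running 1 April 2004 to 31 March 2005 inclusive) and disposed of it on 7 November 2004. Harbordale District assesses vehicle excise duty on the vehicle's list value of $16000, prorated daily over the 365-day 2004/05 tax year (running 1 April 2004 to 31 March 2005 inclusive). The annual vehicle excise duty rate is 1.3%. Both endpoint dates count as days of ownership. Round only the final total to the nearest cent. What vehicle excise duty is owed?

Days held (1 April – 7 November 2004): 221 out of 365
Tax = $16000 × 1.3% × 221/365 = $125.9397

$125.94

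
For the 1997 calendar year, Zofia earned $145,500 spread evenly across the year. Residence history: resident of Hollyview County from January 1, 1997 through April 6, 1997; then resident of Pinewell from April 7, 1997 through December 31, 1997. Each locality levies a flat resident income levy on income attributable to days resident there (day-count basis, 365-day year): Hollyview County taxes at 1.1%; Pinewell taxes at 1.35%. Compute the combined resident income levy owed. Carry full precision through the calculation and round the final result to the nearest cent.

$1,868.58

Hollyview County, January 1 – April 6, 1997: 96 days → $145,500 × 1.1% × 96/365 = $420.9534
Pinewell, April 7 – December 31, 1997: 269 days → $145,500 × 1.35% × 269/365 = $1,447.6253
Total = $1,868.5788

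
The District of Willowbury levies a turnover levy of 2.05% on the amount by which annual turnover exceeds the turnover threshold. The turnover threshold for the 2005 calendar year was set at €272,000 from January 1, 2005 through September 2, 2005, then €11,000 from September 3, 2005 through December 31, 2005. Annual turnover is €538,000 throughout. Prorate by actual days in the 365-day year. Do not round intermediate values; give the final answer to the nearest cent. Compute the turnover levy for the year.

January 1 – September 2, 2005: 245 days, exemption €272,000 → (€538,000 − €272,000) × 2.05% × 245/365 = €3,660.2329
September 3 – December 31, 2005: 120 days, exemption €11,000 → (€538,000 − €11,000) × 2.05% × 120/365 = €3,551.8356
Total = €7,212.0685

€7,212.07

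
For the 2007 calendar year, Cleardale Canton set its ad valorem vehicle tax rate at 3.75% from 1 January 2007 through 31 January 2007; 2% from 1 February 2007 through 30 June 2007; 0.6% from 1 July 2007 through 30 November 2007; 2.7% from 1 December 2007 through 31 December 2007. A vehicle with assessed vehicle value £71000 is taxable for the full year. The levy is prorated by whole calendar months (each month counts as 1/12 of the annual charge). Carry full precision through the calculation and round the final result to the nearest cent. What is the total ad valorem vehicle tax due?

£1150.79

1 January – 31 January 2007: 1 month at 3.75% → £71000 × 3.75% × 1/12 = £221.8750
1 February – 30 June 2007: 5 months at 2% → £71000 × 2% × 5/12 = £591.6667
1 July – 30 November 2007: 5 months at 0.6% → £71000 × 0.6% × 5/12 = £177.5000
1 December – 31 December 2007: 1 month at 2.7% → £71000 × 2.7% × 1/12 = £159.7500
Total = £1150.7917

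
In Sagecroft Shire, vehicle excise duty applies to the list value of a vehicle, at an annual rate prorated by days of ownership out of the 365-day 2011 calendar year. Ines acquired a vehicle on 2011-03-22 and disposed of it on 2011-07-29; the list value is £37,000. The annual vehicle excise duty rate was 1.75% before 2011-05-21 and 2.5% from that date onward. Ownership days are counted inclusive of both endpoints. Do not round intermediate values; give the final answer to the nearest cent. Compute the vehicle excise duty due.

£283.84

2011-03-22 to 2011-05-20: 60 days at 1.75% → £37,000 × 1.75% × 60/365 = £106.4384
2011-05-21 to 2011-07-29: 70 days at 2.5% → £37,000 × 2.5% × 70/365 = £177.3973
Total = £283.8356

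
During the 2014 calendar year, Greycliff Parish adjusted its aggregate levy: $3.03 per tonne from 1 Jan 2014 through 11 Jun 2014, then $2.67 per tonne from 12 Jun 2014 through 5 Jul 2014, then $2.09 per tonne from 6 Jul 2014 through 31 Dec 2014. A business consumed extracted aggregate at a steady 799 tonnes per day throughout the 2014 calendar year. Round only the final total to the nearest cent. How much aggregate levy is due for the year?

1 Jan – 11 Jun 2014: 162 days × 799 tonnes/day = 129,438 tonnes at $3.03/tonne → $392197.14
12 Jun – 5 Jul 2014: 24 days × 799 tonnes/day = 19,176 tonnes at $2.67/tonne → $51199.92
6 Jul – 31 Dec 2014: 179 days × 799 tonnes/day = 143,021 tonnes at $2.09/tonne → $298913.89

$742310.95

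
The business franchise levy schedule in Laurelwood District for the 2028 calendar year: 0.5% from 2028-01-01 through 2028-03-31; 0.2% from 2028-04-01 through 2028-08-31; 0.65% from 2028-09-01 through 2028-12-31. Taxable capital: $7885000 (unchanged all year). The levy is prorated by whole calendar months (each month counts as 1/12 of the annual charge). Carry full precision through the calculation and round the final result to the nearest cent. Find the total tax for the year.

2028-01-01 to 2028-03-31: 3 months at 0.5% → $7885000 × 0.5% × 3/12 = $9856.2500
2028-04-01 to 2028-08-31: 5 months at 0.2% → $7885000 × 0.2% × 5/12 = $6570.8333
2028-09-01 to 2028-12-31: 4 months at 0.65% → $7885000 × 0.65% × 4/12 = $17084.1667
Total = $33511.2500

$33511.25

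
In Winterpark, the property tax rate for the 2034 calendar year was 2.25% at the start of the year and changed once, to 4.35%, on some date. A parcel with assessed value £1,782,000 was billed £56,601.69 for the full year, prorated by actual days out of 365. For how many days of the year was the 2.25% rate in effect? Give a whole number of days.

204 days

Let d = days at the first rate; then 365 − d days at the second rate.
£1,782,000 × [2.25%·d + 4.35%·(365−d)] / 365 = £56,601.69
Solving gives d = 204, so the new rate took effect on 24 Jul 2034.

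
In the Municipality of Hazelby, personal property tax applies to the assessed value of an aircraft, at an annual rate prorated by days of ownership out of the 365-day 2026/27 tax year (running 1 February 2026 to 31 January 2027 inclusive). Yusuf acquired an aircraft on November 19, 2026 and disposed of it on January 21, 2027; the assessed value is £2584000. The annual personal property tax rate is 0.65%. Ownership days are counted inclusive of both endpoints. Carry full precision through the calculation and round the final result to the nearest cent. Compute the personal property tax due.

Days held (November 19, 2026 – January 21, 2027): 64 out of 365
Tax = £2584000 × 0.65% × 64/365 = £2945.0521

£2945.05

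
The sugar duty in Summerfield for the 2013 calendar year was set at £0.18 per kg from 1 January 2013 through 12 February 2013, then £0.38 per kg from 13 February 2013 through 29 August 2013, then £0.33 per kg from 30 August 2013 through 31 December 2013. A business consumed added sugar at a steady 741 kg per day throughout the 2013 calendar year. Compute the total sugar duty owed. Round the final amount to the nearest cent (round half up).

1 January – 12 February 2013: 43 days × 741 kg/day = 31,863 kg at £0.18/kg → £5,735.34
13 February – 29 August 2013: 198 days × 741 kg/day = 146,718 kg at £0.38/kg → £55,752.84
30 August – 31 December 2013: 124 days × 741 kg/day = 91,884 kg at £0.33/kg → £30,321.72

£91,809.90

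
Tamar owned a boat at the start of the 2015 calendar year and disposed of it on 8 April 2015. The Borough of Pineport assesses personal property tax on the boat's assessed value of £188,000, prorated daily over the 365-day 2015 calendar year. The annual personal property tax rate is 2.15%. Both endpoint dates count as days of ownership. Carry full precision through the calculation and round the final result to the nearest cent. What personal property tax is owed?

£1,085.25

Days held (1 January – 8 April 2015): 98 out of 365
Tax = £188,000 × 2.15% × 98/365 = £1,085.2493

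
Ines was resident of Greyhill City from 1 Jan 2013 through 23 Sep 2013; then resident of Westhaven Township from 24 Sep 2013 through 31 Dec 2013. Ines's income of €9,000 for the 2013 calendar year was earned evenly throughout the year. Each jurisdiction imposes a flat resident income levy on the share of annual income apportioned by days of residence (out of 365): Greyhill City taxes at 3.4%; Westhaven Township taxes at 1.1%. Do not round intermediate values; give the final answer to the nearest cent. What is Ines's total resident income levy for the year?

Greyhill City, 1 Jan – 23 Sep 2013: 266 days → €9,000 × 3.4% × 266/365 = €223.0027
Westhaven Township, 24 Sep – 31 Dec 2013: 99 days → €9,000 × 1.1% × 99/365 = €26.8521
Total = €249.8548

€249.85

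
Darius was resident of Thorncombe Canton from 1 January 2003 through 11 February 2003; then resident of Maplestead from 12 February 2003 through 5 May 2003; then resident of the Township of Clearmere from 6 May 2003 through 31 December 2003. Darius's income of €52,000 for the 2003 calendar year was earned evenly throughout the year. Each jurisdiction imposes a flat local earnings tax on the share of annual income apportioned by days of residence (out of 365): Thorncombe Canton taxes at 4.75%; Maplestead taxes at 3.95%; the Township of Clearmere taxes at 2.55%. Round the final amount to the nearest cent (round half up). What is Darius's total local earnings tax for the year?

Thorncombe Canton, 1 January – 11 February 2003: 42 days → €52,000 × 4.75% × 42/365 = €284.2192
Maplestead, 12 February – 5 May 2003: 83 days → €52,000 × 3.95% × 83/365 = €467.0740
The Township of Clearmere, 6 May – 31 December 2003: 240 days → €52,000 × 2.55% × 240/365 = €871.8904
Total = €1,623.1836

€1,623.18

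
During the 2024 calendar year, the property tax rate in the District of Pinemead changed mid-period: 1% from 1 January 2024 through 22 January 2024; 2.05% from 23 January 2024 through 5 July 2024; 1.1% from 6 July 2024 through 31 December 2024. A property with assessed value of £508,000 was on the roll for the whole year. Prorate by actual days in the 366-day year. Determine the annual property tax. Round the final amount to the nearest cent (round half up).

£7,733.12

1 January – 22 January 2024: 22 days at 1% → £508,000 × 1% × 22/366 = £305.3552
23 January – 5 July 2024: 165 days at 2.05% → £508,000 × 2.05% × 165/366 = £4,694.8361
6 July – 31 December 2024: 179 days at 1.1% → £508,000 × 1.1% × 179/366 = £2,732.9290
Total = £7,733.1202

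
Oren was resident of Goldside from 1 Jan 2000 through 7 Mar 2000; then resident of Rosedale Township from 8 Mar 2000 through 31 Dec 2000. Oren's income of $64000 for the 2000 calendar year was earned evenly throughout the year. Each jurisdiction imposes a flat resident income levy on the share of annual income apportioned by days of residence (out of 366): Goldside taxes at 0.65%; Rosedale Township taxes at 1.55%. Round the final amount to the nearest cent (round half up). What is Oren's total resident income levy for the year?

$886.56

Goldside, 1 Jan – 7 Mar 2000: 67 days → $64000 × 0.65% × 67/366 = $76.1530
Rosedale Township, 8 Mar – 31 Dec 2000: 299 days → $64000 × 1.55% × 299/366 = $810.4044
Total = $886.5574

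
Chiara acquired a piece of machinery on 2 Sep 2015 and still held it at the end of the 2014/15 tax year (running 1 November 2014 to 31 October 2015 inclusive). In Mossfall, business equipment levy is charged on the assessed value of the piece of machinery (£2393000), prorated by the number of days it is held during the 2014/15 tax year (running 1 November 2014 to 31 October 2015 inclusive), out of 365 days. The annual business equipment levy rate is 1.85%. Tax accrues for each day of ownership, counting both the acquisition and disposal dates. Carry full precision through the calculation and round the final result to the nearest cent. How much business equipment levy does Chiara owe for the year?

Days held (2 Sep – 31 Oct 2015): 60 out of 365
Tax = £2393000 × 1.85% × 60/365 = £7277.3425

£7277.34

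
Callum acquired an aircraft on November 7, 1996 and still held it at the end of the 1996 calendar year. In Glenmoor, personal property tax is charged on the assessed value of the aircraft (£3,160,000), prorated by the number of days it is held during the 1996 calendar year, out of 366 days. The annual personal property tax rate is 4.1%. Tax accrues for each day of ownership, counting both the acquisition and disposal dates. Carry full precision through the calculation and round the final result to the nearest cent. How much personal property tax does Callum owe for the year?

Days held (November 7 – December 31, 1996): 55 out of 366
Tax = £3,160,000 × 4.1% × 55/366 = £19,469.3989

£19,469.40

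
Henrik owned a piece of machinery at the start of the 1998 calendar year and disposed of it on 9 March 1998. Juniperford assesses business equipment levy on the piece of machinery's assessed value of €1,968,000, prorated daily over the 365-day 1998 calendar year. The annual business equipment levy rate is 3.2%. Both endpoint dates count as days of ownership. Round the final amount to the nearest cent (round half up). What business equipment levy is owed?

€11,732.52

Days held (1 January – 9 March 1998): 68 out of 365
Tax = €1,968,000 × 3.2% × 68/365 = €11,732.5151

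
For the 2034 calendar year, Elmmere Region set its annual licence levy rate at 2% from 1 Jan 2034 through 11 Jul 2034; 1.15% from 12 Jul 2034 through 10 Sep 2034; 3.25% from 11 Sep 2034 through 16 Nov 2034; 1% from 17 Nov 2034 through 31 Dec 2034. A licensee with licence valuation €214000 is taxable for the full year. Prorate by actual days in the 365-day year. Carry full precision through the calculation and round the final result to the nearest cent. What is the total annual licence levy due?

€4203.19

1 Jan – 11 Jul 2034: 192 days at 2% → €214000 × 2% × 192/365 = €2251.3973
12 Jul – 10 Sep 2034: 61 days at 1.15% → €214000 × 1.15% × 61/365 = €411.2904
11 Sep – 16 Nov 2034: 67 days at 3.25% → €214000 × 3.25% × 67/365 = €1276.6712
17 Nov – 31 Dec 2034: 45 days at 1% → €214000 × 1% × 45/365 = €263.8356
Total = €4203.1945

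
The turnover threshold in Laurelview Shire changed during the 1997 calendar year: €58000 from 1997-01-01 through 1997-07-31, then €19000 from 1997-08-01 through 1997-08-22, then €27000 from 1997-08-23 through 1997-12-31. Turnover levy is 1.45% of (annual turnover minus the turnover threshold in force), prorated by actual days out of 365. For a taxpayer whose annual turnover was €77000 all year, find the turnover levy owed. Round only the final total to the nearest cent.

€470.91

1997-01-01 to 1997-07-31: 212 days, exemption €58000 → (€77000 − €58000) × 1.45% × 212/365 = €160.0164
1997-08-01 to 1997-08-22: 22 days, exemption €19000 → (€77000 − €19000) × 1.45% × 22/365 = €50.6904
1997-08-23 to 1997-12-31: 131 days, exemption €27000 → (€77000 − €27000) × 1.45% × 131/365 = €260.2055
Total = €470.9123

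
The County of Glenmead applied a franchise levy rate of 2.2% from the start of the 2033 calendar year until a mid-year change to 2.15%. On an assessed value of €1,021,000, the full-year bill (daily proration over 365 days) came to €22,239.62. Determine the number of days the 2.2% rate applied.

Let d = days at the first rate; then 365 − d days at the second rate.
€1,021,000 × [2.2%·d + 2.15%·(365−d)] / 365 = €22,239.62
Solving gives d = 206, so the new rate took effect on 26 July 2033.

206 days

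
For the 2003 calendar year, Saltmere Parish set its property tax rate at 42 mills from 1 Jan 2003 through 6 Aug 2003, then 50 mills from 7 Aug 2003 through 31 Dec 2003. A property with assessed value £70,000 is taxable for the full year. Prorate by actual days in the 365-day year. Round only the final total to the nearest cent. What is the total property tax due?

£3,165.53

1 Jan – 6 Aug 2003: 218 days at 42 mills → £70,000 × 4.2% × 218/365 = £1,755.9452
7 Aug – 31 Dec 2003: 147 days at 50 mills → £70,000 × 5% × 147/365 = £1,409.5890
Total = £3,165.5342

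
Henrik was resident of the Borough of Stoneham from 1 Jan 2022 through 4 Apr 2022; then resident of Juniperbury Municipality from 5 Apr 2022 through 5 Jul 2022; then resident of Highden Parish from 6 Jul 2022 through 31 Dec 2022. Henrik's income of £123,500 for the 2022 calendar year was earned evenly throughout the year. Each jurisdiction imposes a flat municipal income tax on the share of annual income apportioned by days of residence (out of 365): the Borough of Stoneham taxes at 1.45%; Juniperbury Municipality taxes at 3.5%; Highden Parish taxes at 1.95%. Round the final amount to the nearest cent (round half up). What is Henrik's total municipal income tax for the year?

£2,731.72

The Borough of Stoneham, 1 Jan – 4 Apr 2022: 94 days → £123,500 × 1.45% × 94/365 = £461.1795
Juniperbury Municipality, 5 Apr – 5 Jul 2022: 92 days → £123,500 × 3.5% × 92/365 = £1,089.5068
Highden Parish, 6 Jul – 31 Dec 2022: 179 days → £123,500 × 1.95% × 179/365 = £1,181.0322
Total = £2,731.7185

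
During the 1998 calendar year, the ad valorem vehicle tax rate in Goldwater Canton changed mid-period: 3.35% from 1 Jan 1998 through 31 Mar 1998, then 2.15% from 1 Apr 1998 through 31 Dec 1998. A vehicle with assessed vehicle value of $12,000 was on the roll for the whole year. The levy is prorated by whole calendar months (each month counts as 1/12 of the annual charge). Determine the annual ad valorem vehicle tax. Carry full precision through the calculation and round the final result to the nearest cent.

$294.00

1 Jan – 31 Mar 1998: 3 months at 3.35% → $12,000 × 3.35% × 3/12 = $100.5000
1 Apr – 31 Dec 1998: 9 months at 2.15% → $12,000 × 2.15% × 9/12 = $193.5000
Total = $294.0000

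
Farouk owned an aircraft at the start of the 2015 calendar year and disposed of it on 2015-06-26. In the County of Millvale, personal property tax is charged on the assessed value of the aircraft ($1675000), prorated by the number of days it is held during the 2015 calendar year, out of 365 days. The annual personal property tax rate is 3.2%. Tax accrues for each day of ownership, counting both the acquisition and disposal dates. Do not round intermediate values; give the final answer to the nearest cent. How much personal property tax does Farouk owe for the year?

Days held (2015-01-01 to 2015-06-26): 177 out of 365
Tax = $1675000 × 3.2% × 177/365 = $25992.3288

$25992.33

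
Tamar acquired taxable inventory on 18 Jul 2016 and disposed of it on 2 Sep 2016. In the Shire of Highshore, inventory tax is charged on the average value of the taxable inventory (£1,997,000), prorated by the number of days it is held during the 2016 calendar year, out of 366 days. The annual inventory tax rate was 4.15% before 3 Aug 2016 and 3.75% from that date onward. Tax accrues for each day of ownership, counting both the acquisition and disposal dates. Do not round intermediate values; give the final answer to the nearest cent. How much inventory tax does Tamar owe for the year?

18 Jul – 2 Aug 2016: 16 days at 4.15% → £1,997,000 × 4.15% × 16/366 = £3,622.9727
3 Aug – 2 Sep 2016: 31 days at 3.75% → £1,997,000 × 3.75% × 31/366 = £6,342.9303
Total = £9,965.9030

£9,965.90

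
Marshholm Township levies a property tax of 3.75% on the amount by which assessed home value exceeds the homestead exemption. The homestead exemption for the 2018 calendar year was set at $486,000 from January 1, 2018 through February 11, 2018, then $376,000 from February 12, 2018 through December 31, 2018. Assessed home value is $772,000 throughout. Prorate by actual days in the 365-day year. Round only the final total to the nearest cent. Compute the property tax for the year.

January 1 – February 11, 2018: 42 days, exemption $486,000 → ($772,000 − $486,000) × 3.75% × 42/365 = $1,234.1096
February 12 – December 31, 2018: 323 days, exemption $376,000 → ($772,000 − $376,000) × 3.75% × 323/365 = $13,141.2329
Total = $14,375.3425

$14,375.34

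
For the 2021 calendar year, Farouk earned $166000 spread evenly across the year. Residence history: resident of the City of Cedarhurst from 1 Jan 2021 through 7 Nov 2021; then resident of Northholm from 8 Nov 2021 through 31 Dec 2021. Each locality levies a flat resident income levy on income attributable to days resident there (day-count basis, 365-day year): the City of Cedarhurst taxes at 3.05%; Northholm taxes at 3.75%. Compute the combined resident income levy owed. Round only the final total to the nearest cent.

The City of Cedarhurst, 1 Jan – 7 Nov 2021: 311 days → $166000 × 3.05% × 311/365 = $4313.9534
Northholm, 8 Nov – 31 Dec 2021: 54 days → $166000 × 3.75% × 54/365 = $920.9589
Total = $5234.9123

$5234.91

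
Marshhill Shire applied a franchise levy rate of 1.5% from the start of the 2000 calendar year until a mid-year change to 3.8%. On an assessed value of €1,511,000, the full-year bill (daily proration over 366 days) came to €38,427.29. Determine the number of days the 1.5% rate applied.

200 days

Let d = days at the first rate; then 366 − d days at the second rate.
€1,511,000 × [1.5%·d + 3.8%·(366−d)] / 366 = €38,427.29
Solving gives d = 200, so the new rate took effect on 19 July 2000.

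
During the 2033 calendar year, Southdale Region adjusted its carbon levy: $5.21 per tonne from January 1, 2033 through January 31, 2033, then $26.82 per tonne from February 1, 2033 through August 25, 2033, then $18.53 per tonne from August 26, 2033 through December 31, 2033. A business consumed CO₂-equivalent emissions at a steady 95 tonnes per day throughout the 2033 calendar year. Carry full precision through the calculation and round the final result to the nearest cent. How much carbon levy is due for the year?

$765,535.65

January 1 – January 31, 2033: 31 days × 95 tonnes/day = 2,945 tonnes at $5.21/tonne → $15,343.45
February 1 – August 25, 2033: 206 days × 95 tonnes/day = 19,570 tonnes at $26.82/tonne → $524,867.40
August 26 – December 31, 2033: 128 days × 95 tonnes/day = 12,160 tonnes at $18.53/tonne → $225,324.80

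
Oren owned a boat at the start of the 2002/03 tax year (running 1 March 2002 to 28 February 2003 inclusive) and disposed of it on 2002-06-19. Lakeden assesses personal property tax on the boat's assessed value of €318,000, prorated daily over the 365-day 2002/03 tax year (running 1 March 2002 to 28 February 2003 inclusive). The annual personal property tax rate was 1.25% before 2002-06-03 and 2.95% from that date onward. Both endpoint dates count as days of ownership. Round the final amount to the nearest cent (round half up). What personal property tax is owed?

€1,460.62

2002-03-01 to 2002-06-02: 94 days at 1.25% → €318,000 × 1.25% × 94/365 = €1,023.6986
2002-06-03 to 2002-06-19: 17 days at 2.95% → €318,000 × 2.95% × 17/365 = €436.9233
Total = €1,460.6219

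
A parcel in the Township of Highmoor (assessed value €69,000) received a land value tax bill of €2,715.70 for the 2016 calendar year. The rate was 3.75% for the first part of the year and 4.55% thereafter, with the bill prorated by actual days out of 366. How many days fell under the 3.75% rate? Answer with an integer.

Let d = days at the first rate; then 366 − d days at the second rate.
€69,000 × [3.75%·d + 4.55%·(366−d)] / 366 = €2,715.70
Solving gives d = 281, so the new rate took effect on 8 Oct 2016.

281 days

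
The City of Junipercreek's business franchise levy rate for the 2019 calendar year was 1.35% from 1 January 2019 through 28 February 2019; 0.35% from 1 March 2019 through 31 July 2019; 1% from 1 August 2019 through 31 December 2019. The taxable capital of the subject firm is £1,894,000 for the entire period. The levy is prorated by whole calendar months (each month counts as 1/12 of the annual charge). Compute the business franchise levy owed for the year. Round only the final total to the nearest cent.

£14,915.25

1 January – 28 February 2019: 2 months at 1.35% → £1,894,000 × 1.35% × 2/12 = £4,261.5000
1 March – 31 July 2019: 5 months at 0.35% → £1,894,000 × 0.35% × 5/12 = £2,762.0833
1 August – 31 December 2019: 5 months at 1% → £1,894,000 × 1% × 5/12 = £7,891.6667
Total = £14,915.2500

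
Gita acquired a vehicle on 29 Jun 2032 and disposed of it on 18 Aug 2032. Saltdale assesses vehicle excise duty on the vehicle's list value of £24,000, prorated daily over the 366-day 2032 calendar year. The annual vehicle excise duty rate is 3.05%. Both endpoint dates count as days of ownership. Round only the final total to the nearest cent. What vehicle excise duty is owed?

Days held (29 Jun – 18 Aug 2032): 51 out of 366
Tax = £24,000 × 3.05% × 51/366 = £102.0000

£102.00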